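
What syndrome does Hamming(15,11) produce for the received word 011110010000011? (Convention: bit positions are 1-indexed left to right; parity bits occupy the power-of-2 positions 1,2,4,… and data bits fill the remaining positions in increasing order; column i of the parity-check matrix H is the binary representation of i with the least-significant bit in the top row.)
Syndrome s = H · r^T (mod 2), r = 011110010000011:
  s[0] = (101010101010101)·(011110010000011) mod 2 = 0+0+1+0+1+0+0+0+0+0+0+0+0+0+1 mod 2 = 1
  s[1] = (011001100110011)·(011110010000011) mod 2 = 0+1+1+0+0+0+0+0+0+0+0+0+0+1+1 mod 2 = 0
  s[2] = (000111100001111)·(011110010000011) mod 2 = 0+0+0+1+1+0+0+0+0+0+0+0+0+1+1 mod 2 = 0
  s[3] = (000000011111111)·(011110010000011) mod 2 = 0+0+0+0+0+0+0+1+0+0+0+0+0+1+1 mod 2 = 1
Syndrome = 1001
Non-zero syndrome: error at position 9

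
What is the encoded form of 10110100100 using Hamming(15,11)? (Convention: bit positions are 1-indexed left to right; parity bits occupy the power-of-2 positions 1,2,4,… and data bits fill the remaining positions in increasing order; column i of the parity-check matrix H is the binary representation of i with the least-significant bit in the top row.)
Codeword c = d · G (mod 2), d = 10110100100:
  c[0] = d·G[:,0] = (10110100100)·(11011010101) mod 2 = 1+0+0+1+0+0+0+0+1+0+0 mod 2 = 1
  c[1] = d·G[:,1] = (10110100100)·(10110110011) mod 2 = 1+0+1+1+0+1+0+0+0+0+0 mod 2 = 0
  c[2] = d·G[:,2] = (10110100100)·(10000000000) mod 2 = 1+0+0+0+0+0+0+0+0+0+0 mod 2 = 1
  c[3] = d·G[:,3] = (10110100100)·(01110001111) mod 2 = 0+0+1+1+0+0+0+0+1+0+0 mod 2 = 1
  c[4] = d·G[:,4] = (10110100100)·(01000000000) mod 2 = 0+0+0+0+0+0+0+0+0+0+0 mod 2 = 0
  c[5] = d·G[:,5] = (10110100100)·(00100000000) mod 2 = 0+0+1+0+0+0+0+0+0+0+0 mod 2 = 1
  c[6] = d·G[:,6] = (10110100100)·(00010000000) mod 2 = 0+0+0+1+0+0+0+0+0+0+0 mod 2 = 1
  c[7] = d·G[:,7] = (10110100100)·(00001111111) mod 2 = 0+0+0+0+0+1+0+0+1+0+0 mod 2 = 0
  c[8] = d·G[:,8] = (10110100100)·(00001000000) mod 2 = 0+0+0+0+0+0+0+0+0+0+0 mod 2 = 0
  c[9] = d·G[:,9] = (10110100100)·(00000100000) mod 2 = 0+0+0+0+0+1+0+0+0+0+0 mod 2 = 1
  c[10] = d·G[:,10] = (10110100100)·(00000010000) mod 2 = 0+0+0+0+0+0+0+0+0+0+0 mod 2 = 0
  c[11] = d·G[:,11] = (10110100100)·(00000001000) mod 2 = 0+0+0+0+0+0+0+0+0+0+0 mod 2 = 0
  c[12] = d·G[:,12] = (10110100100)·(00000000100) mod 2 = 0+0+0+0+0+0+0+0+1+0+0 mod 2 = 1
  c[13] = d·G[:,13] = (10110100100)·(00000000010) mod 2 = 0+0+0+0+0+0+0+0+0+0+0 mod 2 = 0
  c[14] = d·G[:,14] = (10110100100)·(00000000001) mod 2 = 0+0+0+0+0+0+0+0+0+0+0 mod 2 = 0
Codeword = 101101100100100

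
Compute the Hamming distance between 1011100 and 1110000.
XOR = 0101100, count of 1s = 3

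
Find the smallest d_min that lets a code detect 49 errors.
Detecting e errors requires d_min ≥ e + 1 = 49 + 1 = 50.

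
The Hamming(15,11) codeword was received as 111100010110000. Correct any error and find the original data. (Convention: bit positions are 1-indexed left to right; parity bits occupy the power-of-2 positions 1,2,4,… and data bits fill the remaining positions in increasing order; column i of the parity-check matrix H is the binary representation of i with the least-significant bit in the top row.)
Syndrome s = H · r^T (mod 2), r = 111100010110000:
  s[0] = (101010101010101)·(111100010110000) mod 2 = 1+0+1+0+0+0+0+0+0+0+1+0+0+0+0 mod 2 = 1
  s[1] = (011001100110011)·(111100010110000) mod 2 = 0+1+1+0+0+0+0+0+0+1+1+0+0+0+0 mod 2 = 0
  s[2] = (000111100001111)·(111100010110000) mod 2 = 0+0+0+1+0+0+0+0+0+0+0+0+0+0+0 mod 2 = 1
  s[3] = (000000011111111)·(111100010110000) mod 2 = 0+0+0+0+0+0+0+1+0+1+1+0+0+0+0 mod 2 = 1
Syndrome = 1011
Column 13 of H equals this syndrome → error at bit 13 (1-indexed).
Flip bit 13: 111100010110000 → 111100010110100
Extract data bits at positions {3,5,6,7,9,10,11,12,13,14,15}: 10000110100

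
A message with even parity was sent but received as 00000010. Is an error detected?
Sum of received bits: 0+0+0+0+0+0+1+0 = 1; 1 mod 2 = 1. Result is 1 ≠ 0 → error detected.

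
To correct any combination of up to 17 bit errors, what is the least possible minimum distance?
Correcting t errors requires d_min ≥ 2t + 1 = 2·17 + 1 = 35.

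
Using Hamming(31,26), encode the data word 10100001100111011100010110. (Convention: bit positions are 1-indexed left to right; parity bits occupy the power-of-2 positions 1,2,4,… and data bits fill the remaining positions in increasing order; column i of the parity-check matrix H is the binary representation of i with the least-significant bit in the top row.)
Codeword c = d · G (mod 2), d = 10100001100111011100010110:
  c[0] = d·G[:,0] = (10100001100111011100010110)·(11011010101101010101010101) mod 2 = 1+0+0+0+0+0+0+0+1+0+0+1+0+1+0+1+0+1+0+0+0+1+0+1+0+0 mod 2 = 0
  c[1] = d·G[:,1] = (10100001100111011100010110)·(10110110011011001100110011) mod 2 = 1+0+1+0+0+0+0+0+0+0+0+0+1+1+0+0+1+1+0+0+0+1+0+0+1+0 mod 2 = 0
  c[2] = d·G[:,2] = (10100001100111011100010110)·(10000000000000000000000000) mod 2 = 1+0+0+0+0+0+0+0+0+0+0+0+0+0+0+0+0+0+0+0+0+0+0+0+0+0 mod 2 = 1
  c[3] = d·G[:,3] = (10100001100111011100010110)·(01110001111000111100001111) mod 2 = 0+0+1+0+0+0+0+1+1+0+0+0+0+0+0+1+1+1+0+0+0+0+0+1+1+0 mod 2 = 0
  c[4] = d·G[:,4] = (10100001100111011100010110)·(01000000000000000000000000) mod 2 = 0+0+0+0+0+0+0+0+0+0+0+0+0+0+0+0+0+0+0+0+0+0+0+0+0+0 mod 2 = 0
  c[5] = d·G[:,5] = (10100001100111011100010110)·(00100000000000000000000000) mod 2 = 0+0+1+0+0+0+0+0+0+0+0+0+0+0+0+0+0+0+0+0+0+0+0+0+0+0 mod 2 = 1
  c[6] = d·G[:,6] = (10100001100111011100010110)·(00010000000000000000000000) mod 2 = 0+0+0+0+0+0+0+0+0+0+0+0+0+0+0+0+0+0+0+0+0+0+0+0+0+0 mod 2 = 0
  c[7] = d·G[:,7] = (10100001100111011100010110)·(00001111111000000011111111) mod 2 = 0+0+0+0+0+0+0+1+1+0+0+0+0+0+0+0+0+0+0+0+0+1+0+1+1+0 mod 2 = 1
  c[8] = d·G[:,8] = (10100001100111011100010110)·(00001000000000000000000000) mod 2 = 0+0+0+0+0+0+0+0+0+0+0+0+0+0+0+0+0+0+0+0+0+0+0+0+0+0 mod 2 = 0
  c[9] = d·G[:,9] = (10100001100111011100010110)·(00000100000000000000000000) mod 2 = 0+0+0+0+0+0+0+0+0+0+0+0+0+0+0+0+0+0+0+0+0+0+0+0+0+0 mod 2 = 0
  c[10] = d·G[:,10] = (10100001100111011100010110)·(00000010000000000000000000) mod 2 = 0+0+0+0+0+0+0+0+0+0+0+0+0+0+0+0+0+0+0+0+0+0+0+0+0+0 mod 2 = 0
  c[11] = d·G[:,11] = (10100001100111011100010110)·(00000001000000000000000000) mod 2 = 0+0+0+0+0+0+0+1+0+0+0+0+0+0+0+0+0+0+0+0+0+0+0+0+0+0 mod 2 = 1
  c[12] = d·G[:,12] = (10100001100111011100010110)·(00000000100000000000000000) mod 2 = 0+0+0+0+0+0+0+0+1+0+0+0+0+0+0+0+0+0+0+0+0+0+0+0+0+0 mod 2 = 1
  c[13] = d·G[:,13] = (10100001100111011100010110)·(00000000010000000000000000) mod 2 = 0+0+0+0+0+0+0+0+0+0+0+0+0+0+0+0+0+0+0+0+0+0+0+0+0+0 mod 2 = 0
  c[14] = d·G[:,14] = (10100001100111011100010110)·(00000000001000000000000000) mod 2 = 0+0+0+0+0+0+0+0+0+0+0+0+0+0+0+0+0+0+0+0+0+0+0+0+0+0 mod 2 = 0
  c[15] = d·G[:,15] = (10100001100111011100010110)·(00000000000111111111111111) mod 2 = 0+0+0+0+0+0+0+0+0+0+0+1+1+1+0+1+1+1+0+0+0+1+0+1+1+0 mod 2 = 1
  c[16] = d·G[:,16] = (10100001100111011100010110)·(00000000000100000000000000) mod 2 = 0+0+0+0+0+0+0+0+0+0+0+1+0+0+0+0+0+0+0+0+0+0+0+0+0+0 mod 2 = 1
  c[17] = d·G[:,17] = (10100001100111011100010110)·(00000000000010000000000000) mod 2 = 0+0+0+0+0+0+0+0+0+0+0+0+1+0+0+0+0+0+0+0+0+0+0+0+0+0 mod 2 = 1
  c[18] = d·G[:,18] = (10100001100111011100010110)·(00000000000001000000000000) mod 2 = 0+0+0+0+0+0+0+0+0+0+0+0+0+1+0+0+0+0+0+0+0+0+0+0+0+0 mod 2 = 1
  c[19] = d·G[:,19] = (10100001100111011100010110)·(00000000000000100000000000) mod 2 = 0+0+0+0+0+0+0+0+0+0+0+0+0+0+0+0+0+0+0+0+0+0+0+0+0+0 mod 2 = 0
  c[20] = d·G[:,20] = (10100001100111011100010110)·(00000000000000010000000000) mod 2 = 0+0+0+0+0+0+0+0+0+0+0+0+0+0+0+1+0+0+0+0+0+0+0+0+0+0 mod 2 = 1
  c[21] = d·G[:,21] = (10100001100111011100010110)·(00000000000000001000000000) mod 2 = 0+0+0+0+0+0+0+0+0+0+0+0+0+0+0+0+1+0+0+0+0+0+0+0+0+0 mod 2 = 1
  c[22] = d·G[:,22] = (10100001100111011100010110)·(00000000000000000100000000) mod 2 = 0+0+0+0+0+0+0+0+0+0+0+0+0+0+0+0+0+1+0+0+0+0+0+0+0+0 mod 2 = 1
  c[23] = d·G[:,23] = (10100001100111011100010110)·(00000000000000000010000000) mod 2 = 0+0+0+0+0+0+0+0+0+0+0+0+0+0+0+0+0+0+0+0+0+0+0+0+0+0 mod 2 = 0
  c[24] = d·G[:,24] = (10100001100111011100010110)·(00000000000000000001000000) mod 2 = 0+0+0+0+0+0+0+0+0+0+0+0+0+0+0+0+0+0+0+0+0+0+0+0+0+0 mod 2 = 0
  c[25] = d·G[:,25] = (10100001100111011100010110)·(00000000000000000000100000) mod 2 = 0+0+0+0+0+0+0+0+0+0+0+0+0+0+0+0+0+0+0+0+0+0+0+0+0+0 mod 2 = 0
  c[26] = d·G[:,26] = (10100001100111011100010110)·(00000000000000000000010000) mod 2 = 0+0+0+0+0+0+0+0+0+0+0+0+0+0+0+0+0+0+0+0+0+1+0+0+0+0 mod 2 = 1
  c[27] = d·G[:,27] = (10100001100111011100010110)·(00000000000000000000001000) mod 2 = 0+0+0+0+0+0+0+0+0+0+0+0+0+0+0+0+0+0+0+0+0+0+0+0+0+0 mod 2 = 0
  c[28] = d·G[:,28] = (10100001100111011100010110)·(00000000000000000000000100) mod 2 = 0+0+0+0+0+0+0+0+0+0+0+0+0+0+0+0+0+0+0+0+0+0+0+1+0+0 mod 2 = 1
  c[29] = d·G[:,29] = (10100001100111011100010110)·(00000000000000000000000010) mod 2 = 0+0+0+0+0+0+0+0+0+0+0+0+0+0+0+0+0+0+0+0+0+0+0+0+1+0 mod 2 = 1
  c[30] = d·G[:,30] = (10100001100111011100010110)·(00000000000000000000000001) mod 2 = 0+0+0+0+0+0+0+0+0+0+0+0+0+0+0+0+0+0+0+0+0+0+0+0+0+0 mod 2 = 0
Codeword = 0010010100011001111011100010110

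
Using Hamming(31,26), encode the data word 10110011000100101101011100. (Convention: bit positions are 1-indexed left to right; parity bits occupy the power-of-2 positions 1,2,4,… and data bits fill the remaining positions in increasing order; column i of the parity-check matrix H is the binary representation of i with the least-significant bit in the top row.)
Codeword c = d · G (mod 2), d = 10110011000100101101011100:
  c[0] = d·G[:,0] = (10110011000100101101011100)·(11011010101101010101010101) mod 2 = 1+0+0+1+0+0+1+0+0+0+0+1+0+0+0+0+0+1+0+1+0+1+0+1+0+0 mod 2 = 0
  c[1] = d·G[:,1] = (10110011000100101101011100)·(10110110011011001100110011) mod 2 = 1+0+1+1+0+0+1+0+0+0+0+0+0+0+0+0+1+1+0+0+0+1+0+0+0+0 mod 2 = 1
  c[2] = d·G[:,2] = (10110011000100101101011100)·(10000000000000000000000000) mod 2 = 1+0+0+0+0+0+0+0+0+0+0+0+0+0+0+0+0+0+0+0+0+0+0+0+0+0 mod 2 = 1
  c[3] = d·G[:,3] = (10110011000100101101011100)·(01110001111000111100001111) mod 2 = 0+0+1+1+0+0+0+1+0+0+0+0+0+0+1+0+1+1+0+0+0+0+1+1+0+0 mod 2 = 0
  c[4] = d·G[:,4] = (10110011000100101101011100)·(01000000000000000000000000) mod 2 = 0+0+0+0+0+0+0+0+0+0+0+0+0+0+0+0+0+0+0+0+0+0+0+0+0+0 mod 2 = 0
  c[5] = d·G[:,5] = (10110011000100101101011100)·(00100000000000000000000000) mod 2 = 0+0+1+0+0+0+0+0+0+0+0+0+0+0+0+0+0+0+0+0+0+0+0+0+0+0 mod 2 = 1
  c[6] = d·G[:,6] = (10110011000100101101011100)·(00010000000000000000000000) mod 2 = 0+0+0+1+0+0+0+0+0+0+0+0+0+0+0+0+0+0+0+0+0+0+0+0+0+0 mod 2 = 1
  c[7] = d·G[:,7] = (10110011000100101101011100)·(00001111111000000011111111) mod 2 = 0+0+0+0+0+0+1+1+0+0+0+0+0+0+0+0+0+0+0+1+0+1+1+1+0+0 mod 2 = 0
  c[8] = d·G[:,8] = (10110011000100101101011100)·(00001000000000000000000000) mod 2 = 0+0+0+0+0+0+0+0+0+0+0+0+0+0+0+0+0+0+0+0+0+0+0+0+0+0 mod 2 = 0
  c[9] = d·G[:,9] = (10110011000100101101011100)·(00000100000000000000000000) mod 2 = 0+0+0+0+0+0+0+0+0+0+0+0+0+0+0+0+0+0+0+0+0+0+0+0+0+0 mod 2 = 0
  c[10] = d·G[:,10] = (10110011000100101101011100)·(00000010000000000000000000) mod 2 = 0+0+0+0+0+0+1+0+0+0+0+0+0+0+0+0+0+0+0+0+0+0+0+0+0+0 mod 2 = 1
  c[11] = d·G[:,11] = (10110011000100101101011100)·(00000001000000000000000000) mod 2 = 0+0+0+0+0+0+0+1+0+0+0+0+0+0+0+0+0+0+0+0+0+0+0+0+0+0 mod 2 = 1
  c[12] = d·G[:,12] = (10110011000100101101011100)·(00000000100000000000000000) mod 2 = 0+0+0+0+0+0+0+0+0+0+0+0+0+0+0+0+0+0+0+0+0+0+0+0+0+0 mod 2 = 0
  c[13] = d·G[:,13] = (10110011000100101101011100)·(00000000010000000000000000) mod 2 = 0+0+0+0+0+0+0+0+0+0+0+0+0+0+0+0+0+0+0+0+0+0+0+0+0+0 mod 2 = 0
  c[14] = d·G[:,14] = (10110011000100101101011100)·(00000000001000000000000000) mod 2 = 0+0+0+0+0+0+0+0+0+0+0+0+0+0+0+0+0+0+0+0+0+0+0+0+0+0 mod 2 = 0
  c[15] = d·G[:,15] = (10110011000100101101011100)·(00000000000111111111111111) mod 2 = 0+0+0+0+0+0+0+0+0+0+0+1+0+0+1+0+1+1+0+1+0+1+1+1+0+0 mod 2 = 0
  c[16] = d·G[:,16] = (10110011000100101101011100)·(00000000000100000000000000) mod 2 = 0+0+0+0+0+0+0+0+0+0+0+1+0+0+0+0+0+0+0+0+0+0+0+0+0+0 mod 2 = 1
  c[17] = d·G[:,17] = (10110011000100101101011100)·(00000000000010000000000000) mod 2 = 0+0+0+0+0+0+0+0+0+0+0+0+0+0+0+0+0+0+0+0+0+0+0+0+0+0 mod 2 = 0
  c[18] = d·G[:,18] = (10110011000100101101011100)·(00000000000001000000000000) mod 2 = 0+0+0+0+0+0+0+0+0+0+0+0+0+0+0+0+0+0+0+0+0+0+0+0+0+0 mod 2 = 0
  c[19] = d·G[:,19] = (10110011000100101101011100)·(00000000000000100000000000) mod 2 = 0+0+0+0+0+0+0+0+0+0+0+0+0+0+1+0+0+0+0+0+0+0+0+0+0+0 mod 2 = 1
  c[20] = d·G[:,20] = (10110011000100101101011100)·(00000000000000010000000000) mod 2 = 0+0+0+0+0+0+0+0+0+0+0+0+0+0+0+0+0+0+0+0+0+0+0+0+0+0 mod 2 = 0
  c[21] = d·G[:,21] = (10110011000100101101011100)·(00000000000000001000000000) mod 2 = 0+0+0+0+0+0+0+0+0+0+0+0+0+0+0+0+1+0+0+0+0+0+0+0+0+0 mod 2 = 1
  c[22] = d·G[:,22] = (10110011000100101101011100)·(00000000000000000100000000) mod 2 = 0+0+0+0+0+0+0+0+0+0+0+0+0+0+0+0+0+1+0+0+0+0+0+0+0+0 mod 2 = 1
  c[23] = d·G[:,23] = (10110011000100101101011100)·(00000000000000000010000000) mod 2 = 0+0+0+0+0+0+0+0+0+0+0+0+0+0+0+0+0+0+0+0+0+0+0+0+0+0 mod 2 = 0
  c[24] = d·G[:,24] = (10110011000100101101011100)·(00000000000000000001000000) mod 2 = 0+0+0+0+0+0+0+0+0+0+0+0+0+0+0+0+0+0+0+1+0+0+0+0+0+0 mod 2 = 1
  c[25] = d·G[:,25] = (10110011000100101101011100)·(00000000000000000000100000) mod 2 = 0+0+0+0+0+0+0+0+0+0+0+0+0+0+0+0+0+0+0+0+0+0+0+0+0+0 mod 2 = 0
  c[26] = d·G[:,26] = (10110011000100101101011100)·(00000000000000000000010000) mod 2 = 0+0+0+0+0+0+0+0+0+0+0+0+0+0+0+0+0+0+0+0+0+1+0+0+0+0 mod 2 = 1
  c[27] = d·G[:,27] = (10110011000100101101011100)·(00000000000000000000001000) mod 2 = 0+0+0+0+0+0+0+0+0+0+0+0+0+0+0+0+0+0+0+0+0+0+1+0+0+0 mod 2 = 1
  c[28] = d·G[:,28] = (10110011000100101101011100)·(00000000000000000000000100) mod 2 = 0+0+0+0+0+0+0+0+0+0+0+0+0+0+0+0+0+0+0+0+0+0+0+1+0+0 mod 2 = 1
  c[29] = d·G[:,29] = (10110011000100101101011100)·(00000000000000000000000010) mod 2 = 0+0+0+0+0+0+0+0+0+0+0+0+0+0+0+0+0+0+0+0+0+0+0+0+0+0 mod 2 = 0
  c[30] = d·G[:,30] = (10110011000100101101011100)·(00000000000000000000000001) mod 2 = 0+0+0+0+0+0+0+0+0+0+0+0+0+0+0+0+0+0+0+0+0+0+0+0+0+0 mod 2 = 0
Codeword = 0110011000110000100101101011100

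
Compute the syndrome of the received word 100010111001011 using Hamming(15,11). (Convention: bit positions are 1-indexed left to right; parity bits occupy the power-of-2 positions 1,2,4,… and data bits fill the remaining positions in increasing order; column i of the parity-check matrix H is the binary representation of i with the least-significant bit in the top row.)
Syndrome s = H · r^T (mod 2), r = 100010111001011:
  s[0] = (101010101010101)·(100010111001011) mod 2 = 1+0+0+0+1+0+1+0+1+0+0+0+0+0+1 mod 2 = 1
  s[1] = (011001100110011)·(100010111001011) mod 2 = 0+0+0+0+0+0+1+0+0+0+0+0+0+1+1 mod 2 = 1
  s[2] = (000111100001111)·(100010111001011) mod 2 = 0+0+0+0+1+0+1+0+0+0+0+1+0+1+1 mod 2 = 1
  s[3] = (000000011111111)·(100010111001011) mod 2 = 0+0+0+0+0+0+0+1+1+0+0+1+0+1+1 mod 2 = 1
Syndrome = 1111
Non-zero syndrome: error at position 15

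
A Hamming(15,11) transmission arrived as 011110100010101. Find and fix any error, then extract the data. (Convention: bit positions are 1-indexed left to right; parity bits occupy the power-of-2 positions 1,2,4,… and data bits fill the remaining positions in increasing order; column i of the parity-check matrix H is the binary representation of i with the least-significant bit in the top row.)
Syndrome s = H · r^T (mod 2), r = 011110100010101:
  s[0] = (101010101010101)·(011110100010101) mod 2 = 0+0+1+0+1+0+1+0+0+0+1+0+1+0+1 mod 2 = 0
  s[1] = (011001100110011)·(011110100010101) mod 2 = 0+1+1+0+0+0+1+0+0+0+1+0+0+0+1 mod 2 = 1
  s[2] = (000111100001111)·(011110100010101) mod 2 = 0+0+0+1+1+0+1+0+0+0+0+0+1+0+1 mod 2 = 1
  s[3] = (000000011111111)·(011110100010101) mod 2 = 0+0+0+0+0+0+0+0+0+0+1+0+1+0+1 mod 2 = 1
Syndrome = 0111
Column 14 of H equals this syndrome → error at bit 14 (1-indexed).
Flip bit 14: 011110100010101 → 011110100010111
Extract data bits at positions {3,5,6,7,9,10,11,12,13,14,15}: 11010010111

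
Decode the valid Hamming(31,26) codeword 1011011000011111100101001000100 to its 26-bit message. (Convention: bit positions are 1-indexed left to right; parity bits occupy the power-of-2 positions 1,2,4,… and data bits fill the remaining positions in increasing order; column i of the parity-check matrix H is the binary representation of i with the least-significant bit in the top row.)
Parity bits occupy power-of-2 positions; data bits are at positions {3,5,6,7,9,10,11,12,13,14,15,17,18,19,20,21,22,23,24,25,26,27,28,29,30,31} (1-indexed).
Extract: c[3]=1 c[5]=0 c[6]=1 c[7]=1 c[9]=0 c[10]=0 c[11]=0 c[12]=1 c[13]=1 c[14]=1 c[15]=1 c[17]=1 c[18]=0 c[19]=0 c[20]=1 c[21]=0 c[22]=1 c[23]=0 c[24]=0 c[25]=1 c[26]=0 c[27]=0 c[28]=0 c[29]=1 c[30]=0 c[31]=0
Data = 10110001111100101001000100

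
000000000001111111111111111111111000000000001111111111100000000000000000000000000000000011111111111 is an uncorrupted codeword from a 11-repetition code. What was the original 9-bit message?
Split into 11-bit blocks: 00000000000 11111111111 11111111111 00000000000 11111111111 00000000000 00000000000 00000000000 11111111111
Data = 011010001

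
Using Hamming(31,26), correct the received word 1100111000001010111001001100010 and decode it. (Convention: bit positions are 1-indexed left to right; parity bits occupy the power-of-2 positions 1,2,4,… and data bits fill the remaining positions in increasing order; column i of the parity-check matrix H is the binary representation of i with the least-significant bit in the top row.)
Syndrome s = H · r^T (mod 2), r = 1100111000001010111001001100010:
  s[0] = (1010101010101010101010101010101)·(1100111000001010111001001100010) mod 2 = 1+0+0+0+1+0+1+0+0+0+0+0+1+0+1+0+1+0+1+0+0+0+0+0+1+0+0+0+0+0+0 mod 2 = 0
  s[1] = (0110011001100110011001100110011)·(1100111000001010111001001100010) mod 2 = 0+1+0+0+0+1+1+0+0+0+0+0+0+0+1+0+0+1+1+0+0+1+0+0+0+1+0+0+0+1+0 mod 2 = 1
  s[2] = (0001111000011110000111100001111)·(1100111000001010111001001100010) mod 2 = 0+0+0+0+1+1+1+0+0+0+0+0+1+0+1+0+0+0+0+0+0+1+0+0+0+0+0+0+0+1+0 mod 2 = 1
  s[3] = (0000000111111110000000011111111)·(1100111000001010111001001100010) mod 2 = 0+0+0+0+0+0+0+0+0+0+0+0+1+0+1+0+0+0+0+0+0+0+0+0+1+1+0+0+0+1+0 mod 2 = 1
  s[4] = (0000000000000001111111111111111)·(1100111000001010111001001100010) mod 2 = 0+0+0+0+0+0+0+0+0+0+0+0+0+0+0+0+1+1+1+0+0+1+0+0+1+1+0+0+0+1+0 mod 2 = 1
Syndrome = 01111
Column 30 of H equals this syndrome → error at bit 30 (1-indexed).
Flip bit 30: 1100111000001010111001001100010 → 1100111000001010111001001100000
Extract data bits at positions {3,5,6,7,9,10,11,12,13,14,15,17,18,19,20,21,22,23,24,25,26,27,28,29,30,31}: 01110000101111001001100000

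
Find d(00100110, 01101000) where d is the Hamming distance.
XOR = 01001110, count of 1s = 4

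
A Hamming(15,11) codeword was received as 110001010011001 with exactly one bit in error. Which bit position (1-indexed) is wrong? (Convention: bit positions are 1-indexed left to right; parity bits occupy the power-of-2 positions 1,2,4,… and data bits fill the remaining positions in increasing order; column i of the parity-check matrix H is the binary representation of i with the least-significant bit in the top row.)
Syndrome s = H · r^T (mod 2), r = 110001010011001:
  s[0] = (101010101010101)·(110001010011001) mod 2 = 1+0+0+0+0+0+0+0+0+0+1+0+0+0+1 mod 2 = 1
  s[1] = (011001100110011)·(110001010011001) mod 2 = 0+1+0+0+0+1+0+0+0+0+1+0+0+0+1 mod 2 = 0
  s[2] = (000111100001111)·(110001010011001) mod 2 = 0+0+0+0+0+1+0+0+0+0+0+1+0+0+1 mod 2 = 1
  s[3] = (000000011111111)·(110001010011001) mod 2 = 0+0+0+0+0+0+0+1+0+0+1+1+0+0+1 mod 2 = 0
Syndrome = 1010
Column i of H is the binary representation of i, so the syndrome is the binary index of the flipped bit.
Read s = 1010 with s[0] as LSB: 1·2^0 + 0·2^1 + 1·2^2 + 0·2^3 = 5.
Error is at bit position 5.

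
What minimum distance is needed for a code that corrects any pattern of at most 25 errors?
Correcting t errors requires d_min ≥ 2t + 1 = 2·25 + 1 = 51.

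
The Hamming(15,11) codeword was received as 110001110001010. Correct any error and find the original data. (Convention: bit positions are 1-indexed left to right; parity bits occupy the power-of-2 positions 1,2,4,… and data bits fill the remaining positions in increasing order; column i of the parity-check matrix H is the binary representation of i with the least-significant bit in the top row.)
Syndrome s = H · r^T (mod 2), r = 110001110001010:
  s[0] = (101010101010101)·(110001110001010) mod 2 = 1+0+0+0+0+0+1+0+0+0+0+0+0+0+0 mod 2 = 0
  s[1] = (011001100110011)·(110001110001010) mod 2 = 0+1+0+0+0+1+1+0+0+0+0+0+0+1+0 mod 2 = 0
  s[2] = (000111100001111)·(110001110001010) mod 2 = 0+0+0+0+0+1+1+0+0+0+0+1+0+1+0 mod 2 = 0
  s[3] = (000000011111111)·(110001110001010) mod 2 = 0+0+0+0+0+0+0+1+0+0+0+1+0+1+0 mod 2 = 1
Syndrome = 0001
Column 8 of H equals this syndrome → error at bit 8 (1-indexed).
Flip bit 8: 110001110001010 → 110001100001010
Extract data bits at positions {3,5,6,7,9,10,11,12,13,14,15}: 00110001010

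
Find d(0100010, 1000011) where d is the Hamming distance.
XOR = 1100001, count of 1s = 3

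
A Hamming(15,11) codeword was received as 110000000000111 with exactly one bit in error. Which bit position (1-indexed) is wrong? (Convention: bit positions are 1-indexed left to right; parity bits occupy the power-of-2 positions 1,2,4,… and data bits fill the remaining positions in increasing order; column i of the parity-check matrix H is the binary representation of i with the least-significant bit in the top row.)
Syndrome s = H · r^T (mod 2), r = 110000000000111:
  s[0] = (101010101010101)·(110000000000111) mod 2 = 1+0+0+0+0+0+0+0+0+0+0+0+1+0+1 mod 2 = 1
  s[1] = (011001100110011)·(110000000000111) mod 2 = 0+1+0+0+0+0+0+0+0+0+0+0+0+1+1 mod 2 = 1
  s[2] = (000111100001111)·(110000000000111) mod 2 = 0+0+0+0+0+0+0+0+0+0+0+0+1+1+1 mod 2 = 1
  s[3] = (000000011111111)·(110000000000111) mod 2 = 0+0+0+0+0+0+0+0+0+0+0+0+1+1+1 mod 2 = 1
Syndrome = 1111
Column i of H is the binary representation of i, so the syndrome is the binary index of the flipped bit.
Read s = 1111 with s[0] as LSB: 1·2^0 + 1·2^1 + 1·2^2 + 1·2^3 = 15.
Error is at bit position 15.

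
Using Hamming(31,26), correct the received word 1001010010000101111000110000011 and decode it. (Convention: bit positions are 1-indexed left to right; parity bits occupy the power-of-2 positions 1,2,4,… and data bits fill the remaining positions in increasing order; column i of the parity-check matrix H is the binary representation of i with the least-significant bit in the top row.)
Syndrome s = H · r^T (mod 2), r = 1001010010000101111000110000011:
  s[0] = (1010101010101010101010101010101)·(1001010010000101111000110000011) mod 2 = 1+0+0+0+0+0+0+0+1+0+0+0+0+0+0+0+1+0+1+0+0+0+1+0+0+0+0+0+0+0+1 mod 2 = 0
  s[1] = (0110011001100110011001100110011)·(1001010010000101111000110000011) mod 2 = 0+0+0+0+0+1+0+0+0+0+0+0+0+1+0+0+0+1+1+0+0+0+1+0+0+0+0+0+0+1+1 mod 2 = 1
  s[2] = (0001111000011110000111100001111)·(1001010010000101111000110000011) mod 2 = 0+0+0+1+0+1+0+0+0+0+0+0+0+1+0+0+0+0+0+0+0+0+1+0+0+0+0+0+0+1+1 mod 2 = 0
  s[3] = (0000000111111110000000011111111)·(1001010010000101111000110000011) mod 2 = 0+0+0+0+0+0+0+0+1+0+0+0+0+1+0+0+0+0+0+0+0+0+0+1+0+0+0+0+0+1+1 mod 2 = 1
  s[4] = (0000000000000001111111111111111)·(1001010010000101111000110000011) mod 2 = 0+0+0+0+0+0+0+0+0+0+0+0+0+0+0+1+1+1+1+0+0+0+1+1+0+0+0+0+0+1+1 mod 2 = 0
Syndrome = 01010
Column 10 of H equals this syndrome → error at bit 10 (1-indexed).
Flip bit 10: 1001010010000101111000110000011 → 1001010011000101111000110000011
Extract data bits at positions {3,5,6,7,9,10,11,12,13,14,15,17,18,19,20,21,22,23,24,25,26,27,28,29,30,31}: 00101100010111000110000011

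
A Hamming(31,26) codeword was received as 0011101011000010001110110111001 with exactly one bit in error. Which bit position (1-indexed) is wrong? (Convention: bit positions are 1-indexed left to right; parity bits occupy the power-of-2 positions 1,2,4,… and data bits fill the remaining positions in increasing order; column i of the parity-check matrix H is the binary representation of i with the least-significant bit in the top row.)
Syndrome s = H · r^T (mod 2), r = 0011101011000010001110110111001:
  s[0] = (1010101010101010101010101010101)·(0011101011000010001110110111001) mod 2 = 0+0+1+0+1+0+1+0+1+0+0+0+0+0+1+0+0+0+1+0+1+0+1+0+0+0+1+0+0+0+1 mod 2 = 0
  s[1] = (0110011001100110011001100110011)·(0011101011000010001110110111001) mod 2 = 0+0+1+0+0+0+1+0+0+1+0+0+0+0+1+0+0+0+1+0+0+0+1+0+0+1+1+0+0+0+1 mod 2 = 1
  s[2] = (0001111000011110000111100001111)·(0011101011000010001110110111001) mod 2 = 0+0+0+1+1+0+1+0+0+0+0+0+0+0+1+0+0+0+0+1+1+0+1+0+0+0+0+1+0+0+1 mod 2 = 1
  s[3] = (0000000111111110000000011111111)·(0011101011000010001110110111001) mod 2 = 0+0+0+0+0+0+0+0+1+1+0+0+0+0+1+0+0+0+0+0+0+0+0+1+0+1+1+1+0+0+1 mod 2 = 0
  s[4] = (0000000000000001111111111111111)·(0011101011000010001110110111001) mod 2 = 0+0+0+0+0+0+0+0+0+0+0+0+0+0+0+0+0+0+1+1+1+0+1+1+0+1+1+1+0+0+1 mod 2 = 1
Syndrome = 01101
Column i of H is the binary representation of i, so the syndrome is the binary index of the flipped bit.
Read s = 01101 with s[0] as LSB: 0·2^0 + 1·2^1 + 1·2^2 + 0·2^3 + 1·2^4 = 22.
Error is at bit position 22.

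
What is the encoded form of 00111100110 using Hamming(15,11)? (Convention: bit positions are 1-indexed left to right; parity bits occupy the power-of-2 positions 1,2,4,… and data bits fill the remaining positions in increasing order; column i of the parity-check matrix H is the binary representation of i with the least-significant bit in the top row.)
Codeword c = d · G (mod 2), d = 00111100110:
  c[0] = d·G[:,0] = (00111100110)·(11011010101) mod 2 = 0+0+0+1+1+0+0+0+1+0+0 mod 2 = 1
  c[1] = d·G[:,1] = (00111100110)·(10110110011) mod 2 = 0+0+1+1+0+1+0+0+0+1+0 mod 2 = 0
  c[2] = d·G[:,2] = (00111100110)·(10000000000) mod 2 = 0+0+0+0+0+0+0+0+0+0+0 mod 2 = 0
  c[3] = d·G[:,3] = (00111100110)·(01110001111) mod 2 = 0+0+1+1+0+0+0+0+1+1+0 mod 2 = 0
  c[4] = d·G[:,4] = (00111100110)·(01000000000) mod 2 = 0+0+0+0+0+0+0+0+0+0+0 mod 2 = 0
  c[5] = d·G[:,5] = (00111100110)·(00100000000) mod 2 = 0+0+1+0+0+0+0+0+0+0+0 mod 2 = 1
  c[6] = d·G[:,6] = (00111100110)·(00010000000) mod 2 = 0+0+0+1+0+0+0+0+0+0+0 mod 2 = 1
  c[7] = d·G[:,7] = (00111100110)·(00001111111) mod 2 = 0+0+0+0+1+1+0+0+1+1+0 mod 2 = 0
  c[8] = d·G[:,8] = (00111100110)·(00001000000) mod 2 = 0+0+0+0+1+0+0+0+0+0+0 mod 2 = 1
  c[9] = d·G[:,9] = (00111100110)·(00000100000) mod 2 = 0+0+0+0+0+1+0+0+0+0+0 mod 2 = 1
  c[10] = d·G[:,10] = (00111100110)·(00000010000) mod 2 = 0+0+0+0+0+0+0+0+0+0+0 mod 2 = 0
  c[11] = d·G[:,11] = (00111100110)·(00000001000) mod 2 = 0+0+0+0+0+0+0+0+0+0+0 mod 2 = 0
  c[12] = d·G[:,12] = (00111100110)·(00000000100) mod 2 = 0+0+0+0+0+0+0+0+1+0+0 mod 2 = 1
  c[13] = d·G[:,13] = (00111100110)·(00000000010) mod 2 = 0+0+0+0+0+0+0+0+0+1+0 mod 2 = 1
  c[14] = d·G[:,14] = (00111100110)·(00000000001) mod 2 = 0+0+0+0+0+0+0+0+0+0+0 mod 2 = 0
Codeword = 100001101100110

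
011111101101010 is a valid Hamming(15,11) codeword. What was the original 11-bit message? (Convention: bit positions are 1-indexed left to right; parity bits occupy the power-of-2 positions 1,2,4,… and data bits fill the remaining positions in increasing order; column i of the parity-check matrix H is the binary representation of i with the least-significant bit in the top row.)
Parity bits occupy power-of-2 positions; data bits are at positions {3,5,6,7,9,10,11,12,13,14,15} (1-indexed).
Extract: c[3]=1 c[5]=1 c[6]=1 c[7]=1 c[9]=1 c[10]=1 c[11]=0 c[12]=1 c[13]=0 c[14]=1 c[15]=0
Data = 11111101010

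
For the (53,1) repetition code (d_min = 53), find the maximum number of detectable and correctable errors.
Detection only: up to d_min − 1 = 52 errors.
Correction: up to ⌊(d_min − 1)/2⌋ = ⌊52/2⌋ = 26 errors.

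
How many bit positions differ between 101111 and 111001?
XOR = 010110, count of 1s = 3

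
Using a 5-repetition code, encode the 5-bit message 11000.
Repeat each bit 5× and concatenate:
1→11111  1→11111  0→00000  0→00000  0→00000
Codeword = 1111111111000000000000000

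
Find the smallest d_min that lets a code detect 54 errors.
Detecting e errors requires d_min ≥ e + 1 = 54 + 1 = 55.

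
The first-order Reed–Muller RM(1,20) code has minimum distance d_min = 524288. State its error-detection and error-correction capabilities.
Detection only: up to d_min − 1 = 524287 errors.
Correction: up to ⌊(d_min − 1)/2⌋ = ⌊524287/2⌋ = 262143 errors.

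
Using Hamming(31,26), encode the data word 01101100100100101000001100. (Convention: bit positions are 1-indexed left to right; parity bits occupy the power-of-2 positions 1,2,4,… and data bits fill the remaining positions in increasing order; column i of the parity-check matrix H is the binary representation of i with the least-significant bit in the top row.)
Codeword c = d · G (mod 2), d = 01101100100100101000001100:
  c[0] = d·G[:,0] = (01101100100100101000001100)·(11011010101101010101010101) mod 2 = 0+1+0+0+1+0+0+0+1+0+0+1+0+0+0+0+0+0+0+0+0+0+0+1+0+0 mod 2 = 1
  c[1] = d·G[:,1] = (01101100100100101000001100)·(10110110011011001100110011) mod 2 = 0+0+1+0+0+1+0+0+0+0+0+0+0+0+0+0+1+0+0+0+0+0+0+0+0+0 mod 2 = 1
  c[2] = d·G[:,2] = (01101100100100101000001100)·(10000000000000000000000000) mod 2 = 0+0+0+0+0+0+0+0+0+0+0+0+0+0+0+0+0+0+0+0+0+0+0+0+0+0 mod 2 = 0
  c[3] = d·G[:,3] = (01101100100100101000001100)·(01110001111000111100001111) mod 2 = 0+1+1+0+0+0+0+0+1+0+0+0+0+0+1+0+1+0+0+0+0+0+1+1+0+0 mod 2 = 1
  c[4] = d·G[:,4] = (01101100100100101000001100)·(01000000000000000000000000) mod 2 = 0+1+0+0+0+0+0+0+0+0+0+0+0+0+0+0+0+0+0+0+0+0+0+0+0+0 mod 2 = 1
  c[5] = d·G[:,5] = (01101100100100101000001100)·(00100000000000000000000000) mod 2 = 0+0+1+0+0+0+0+0+0+0+0+0+0+0+0+0+0+0+0+0+0+0+0+0+0+0 mod 2 = 1
  c[6] = d·G[:,6] = (01101100100100101000001100)·(00010000000000000000000000) mod 2 = 0+0+0+0+0+0+0+0+0+0+0+0+0+0+0+0+0+0+0+0+0+0+0+0+0+0 mod 2 = 0
  c[7] = d·G[:,7] = (01101100100100101000001100)·(00001111111000000011111111) mod 2 = 0+0+0+0+1+1+0+0+1+0+0+0+0+0+0+0+0+0+0+0+0+0+1+1+0+0 mod 2 = 1
  c[8] = d·G[:,8] = (01101100100100101000001100)·(00001000000000000000000000) mod 2 = 0+0+0+0+1+0+0+0+0+0+0+0+0+0+0+0+0+0+0+0+0+0+0+0+0+0 mod 2 = 1
  c[9] = d·G[:,9] = (01101100100100101000001100)·(00000100000000000000000000) mod 2 = 0+0+0+0+0+1+0+0+0+0+0+0+0+0+0+0+0+0+0+0+0+0+0+0+0+0 mod 2 = 1
  c[10] = d·G[:,10] = (01101100100100101000001100)·(00000010000000000000000000) mod 2 = 0+0+0+0+0+0+0+0+0+0+0+0+0+0+0+0+0+0+0+0+0+0+0+0+0+0 mod 2 = 0
  c[11] = d·G[:,11] = (01101100100100101000001100)·(00000001000000000000000000) mod 2 = 0+0+0+0+0+0+0+0+0+0+0+0+0+0+0+0+0+0+0+0+0+0+0+0+0+0 mod 2 = 0
  c[12] = d·G[:,12] = (01101100100100101000001100)·(00000000100000000000000000) mod 2 = 0+0+0+0+0+0+0+0+1+0+0+0+0+0+0+0+0+0+0+0+0+0+0+0+0+0 mod 2 = 1
  c[13] = d·G[:,13] = (01101100100100101000001100)·(00000000010000000000000000) mod 2 = 0+0+0+0+0+0+0+0+0+0+0+0+0+0+0+0+0+0+0+0+0+0+0+0+0+0 mod 2 = 0
  c[14] = d·G[:,14] = (01101100100100101000001100)·(00000000001000000000000000) mod 2 = 0+0+0+0+0+0+0+0+0+0+0+0+0+0+0+0+0+0+0+0+0+0+0+0+0+0 mod 2 = 0
  c[15] = d·G[:,15] = (01101100100100101000001100)·(00000000000111111111111111) mod 2 = 0+0+0+0+0+0+0+0+0+0+0+1+0+0+1+0+1+0+0+0+0+0+1+1+0+0 mod 2 = 1
  c[16] = d·G[:,16] = (01101100100100101000001100)·(00000000000100000000000000) mod 2 = 0+0+0+0+0+0+0+0+0+0+0+1+0+0+0+0+0+0+0+0+0+0+0+0+0+0 mod 2 = 1
  c[17] = d·G[:,17] = (01101100100100101000001100)·(00000000000010000000000000) mod 2 = 0+0+0+0+0+0+0+0+0+0+0+0+0+0+0+0+0+0+0+0+0+0+0+0+0+0 mod 2 = 0
  c[18] = d·G[:,18] = (01101100100100101000001100)·(00000000000001000000000000) mod 2 = 0+0+0+0+0+0+0+0+0+0+0+0+0+0+0+0+0+0+0+0+0+0+0+0+0+0 mod 2 = 0
  c[19] = d·G[:,19] = (01101100100100101000001100)·(00000000000000100000000000) mod 2 = 0+0+0+0+0+0+0+0+0+0+0+0+0+0+1+0+0+0+0+0+0+0+0+0+0+0 mod 2 = 1
  c[20] = d·G[:,20] = (01101100100100101000001100)·(00000000000000010000000000) mod 2 = 0+0+0+0+0+0+0+0+0+0+0+0+0+0+0+0+0+0+0+0+0+0+0+0+0+0 mod 2 = 0
  c[21] = d·G[:,21] = (01101100100100101000001100)·(00000000000000001000000000) mod 2 = 0+0+0+0+0+0+0+0+0+0+0+0+0+0+0+0+1+0+0+0+0+0+0+0+0+0 mod 2 = 1
  c[22] = d·G[:,22] = (01101100100100101000001100)·(00000000000000000100000000) mod 2 = 0+0+0+0+0+0+0+0+0+0+0+0+0+0+0+0+0+0+0+0+0+0+0+0+0+0 mod 2 = 0
  c[23] = d·G[:,23] = (01101100100100101000001100)·(00000000000000000010000000) mod 2 = 0+0+0+0+0+0+0+0+0+0+0+0+0+0+0+0+0+0+0+0+0+0+0+0+0+0 mod 2 = 0
  c[24] = d·G[:,24] = (01101100100100101000001100)·(00000000000000000001000000) mod 2 = 0+0+0+0+0+0+0+0+0+0+0+0+0+0+0+0+0+0+0+0+0+0+0+0+0+0 mod 2 = 0
  c[25] = d·G[:,25] = (01101100100100101000001100)·(00000000000000000000100000) mod 2 = 0+0+0+0+0+0+0+0+0+0+0+0+0+0+0+0+0+0+0+0+0+0+0+0+0+0 mod 2 = 0
  c[26] = d·G[:,26] = (01101100100100101000001100)·(00000000000000000000010000) mod 2 = 0+0+0+0+0+0+0+0+0+0+0+0+0+0+0+0+0+0+0+0+0+0+0+0+0+0 mod 2 = 0
  c[27] = d·G[:,27] = (01101100100100101000001100)·(00000000000000000000001000) mod 2 = 0+0+0+0+0+0+0+0+0+0+0+0+0+0+0+0+0+0+0+0+0+0+1+0+0+0 mod 2 = 1
  c[28] = d·G[:,28] = (01101100100100101000001100)·(00000000000000000000000100) mod 2 = 0+0+0+0+0+0+0+0+0+0+0+0+0+0+0+0+0+0+0+0+0+0+0+1+0+0 mod 2 = 1
  c[29] = d·G[:,29] = (01101100100100101000001100)·(00000000000000000000000010) mod 2 = 0+0+0+0+0+0+0+0+0+0+0+0+0+0+0+0+0+0+0+0+0+0+0+0+0+0 mod 2 = 0
  c[30] = d·G[:,30] = (01101100100100101000001100)·(00000000000000000000000001) mod 2 = 0+0+0+0+0+0+0+0+0+0+0+0+0+0+0+0+0+0+0+0+0+0+0+0+0+0 mod 2 = 0
Codeword = 1101110111001001100101000001100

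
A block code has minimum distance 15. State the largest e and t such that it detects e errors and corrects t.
(a) Detection requires d_min ≥ e+1, so e ≤ d_min − 1 = 14.
(b) Correction requires d_min ≥ 2t+1, so t ≤ ⌊(d_min − 1)/2⌋ = ⌊14/2⌋ = 7.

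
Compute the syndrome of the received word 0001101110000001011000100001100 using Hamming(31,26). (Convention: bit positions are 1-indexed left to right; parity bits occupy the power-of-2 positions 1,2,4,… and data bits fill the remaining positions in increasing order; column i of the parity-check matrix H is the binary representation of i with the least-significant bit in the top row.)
Syndrome s = H · r^T (mod 2), r = 0001101110000001011000100001100:
  s[0] = (1010101010101010101010101010101)·(0001101110000001011000100001100) mod 2 = 0+0+0+0+1+0+1+0+1+0+0+0+0+0+0+0+0+0+1+0+0+0+1+0+0+0+0+0+1+0+0 mod 2 = 0
  s[1] = (0110011001100110011001100110011)·(0001101110000001011000100001100) mod 2 = 0+0+0+0+0+0+1+0+0+0+0+0+0+0+0+0+0+1+1+0+0+0+1+0+0+0+0+0+0+0+0 mod 2 = 0
  s[2] = (0001111000011110000111100001111)·(0001101110000001011000100001100) mod 2 = 0+0+0+1+1+0+1+0+0+0+0+0+0+0+0+0+0+0+0+0+0+0+1+0+0+0+0+1+1+0+0 mod 2 = 0
  s[3] = (0000000111111110000000011111111)·(0001101110000001011000100001100) mod 2 = 0+0+0+0+0+0+0+1+1+0+0+0+0+0+0+0+0+0+0+0+0+0+0+0+0+0+0+1+1+0+0 mod 2 = 0
  s[4] = (0000000000000001111111111111111)·(0001101110000001011000100001100) mod 2 = 0+0+0+0+0+0+0+0+0+0+0+0+0+0+0+1+0+1+1+0+0+0+1+0+0+0+0+1+1+0+0 mod 2 = 0
Syndrome = 00000
s = 0: no error detected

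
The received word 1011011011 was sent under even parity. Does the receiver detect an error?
Sum of received bits: 1+0+1+1+0+1+1+0+1+1 = 7; 7 mod 2 = 1. Result is 1 ≠ 0 → error detected.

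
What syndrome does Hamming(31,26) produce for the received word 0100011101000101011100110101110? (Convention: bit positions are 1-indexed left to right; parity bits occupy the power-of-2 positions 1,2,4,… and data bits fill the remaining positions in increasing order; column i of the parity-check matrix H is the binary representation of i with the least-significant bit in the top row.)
Syndrome s = H · r^T (mod 2), r = 0100011101000101011100110101110:
  s[0] = (1010101010101010101010101010101)·(0100011101000101011100110101110) mod 2 = 0+0+0+0+0+0+1+0+0+0+0+0+0+0+0+0+0+0+1+0+0+0+1+0+0+0+0+0+1+0+0 mod 2 = 0
  s[1] = (0110011001100110011001100110011)·(0100011101000101011100110101110) mod 2 = 0+1+0+0+0+1+1+0+0+1+0+0+0+1+0+0+0+1+1+0+0+0+1+0+0+1+0+0+0+1+0 mod 2 = 0
  s[2] = (0001111000011110000111100001111)·(0100011101000101011100110101110) mod 2 = 0+0+0+0+0+1+1+0+0+0+0+0+0+1+0+0+0+0+0+1+0+0+1+0+0+0+0+1+1+1+0 mod 2 = 0
  s[3] = (0000000111111110000000011111111)·(0100011101000101011100110101110) mod 2 = 0+0+0+0+0+0+0+1+0+1+0+0+0+1+0+0+0+0+0+0+0+0+0+1+0+1+0+1+1+1+0 mod 2 = 0
  s[4] = (0000000000000001111111111111111)·(0100011101000101011100110101110) mod 2 = 0+0+0+0+0+0+0+0+0+0+0+0+0+0+0+1+0+1+1+1+0+0+1+1+0+1+0+1+1+1+0 mod 2 = 0
Syndrome = 00000
s = 0: no error detected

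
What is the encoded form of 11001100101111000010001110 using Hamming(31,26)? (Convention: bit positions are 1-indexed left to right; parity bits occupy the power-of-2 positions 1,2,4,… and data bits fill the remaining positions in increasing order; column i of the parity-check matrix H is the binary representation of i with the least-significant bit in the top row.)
Codeword c = d · G (mod 2), d = 11001100101111000010001110:
  c[0] = d·G[:,0] = (11001100101111000010001110)·(11011010101101010101010101) mod 2 = 1+1+0+0+1+0+0+0+1+0+1+1+0+1+0+0+0+0+0+0+0+0+0+1+0+0 mod 2 = 0
  c[1] = d·G[:,1] = (11001100101111000010001110)·(10110110011011001100110011) mod 2 = 1+0+0+0+0+1+0+0+0+0+1+0+1+1+0+0+0+0+0+0+0+0+0+0+1+0 mod 2 = 0
  c[2] = d·G[:,2] = (11001100101111000010001110)·(10000000000000000000000000) mod 2 = 1+0+0+0+0+0+0+0+0+0+0+0+0+0+0+0+0+0+0+0+0+0+0+0+0+0 mod 2 = 1
  c[3] = d·G[:,3] = (11001100101111000010001110)·(01110001111000111100001111) mod 2 = 0+1+0+0+0+0+0+0+1+0+1+0+0+0+0+0+0+0+0+0+0+0+1+1+1+0 mod 2 = 0
  c[4] = d·G[:,4] = (11001100101111000010001110)·(01000000000000000000000000) mod 2 = 0+1+0+0+0+0+0+0+0+0+0+0+0+0+0+0+0+0+0+0+0+0+0+0+0+0 mod 2 = 1
  c[5] = d·G[:,5] = (11001100101111000010001110)·(00100000000000000000000000) mod 2 = 0+0+0+0+0+0+0+0+0+0+0+0+0+0+0+0+0+0+0+0+0+0+0+0+0+0 mod 2 = 0
  c[6] = d·G[:,6] = (11001100101111000010001110)·(00010000000000000000000000) mod 2 = 0+0+0+0+0+0+0+0+0+0+0+0+0+0+0+0+0+0+0+0+0+0+0+0+0+0 mod 2 = 0
  c[7] = d·G[:,7] = (11001100101111000010001110)·(00001111111000000011111111) mod 2 = 0+0+0+0+1+1+0+0+1+0+1+0+0+0+0+0+0+0+1+0+0+0+1+1+1+0 mod 2 = 0
  c[8] = d·G[:,8] = (11001100101111000010001110)·(00001000000000000000000000) mod 2 = 0+0+0+0+1+0+0+0+0+0+0+0+0+0+0+0+0+0+0+0+0+0+0+0+0+0 mod 2 = 1
  c[9] = d·G[:,9] = (11001100101111000010001110)·(00000100000000000000000000) mod 2 = 0+0+0+0+0+1+0+0+0+0+0+0+0+0+0+0+0+0+0+0+0+0+0+0+0+0 mod 2 = 1
  c[10] = d·G[:,10] = (11001100101111000010001110)·(00000010000000000000000000) mod 2 = 0+0+0+0+0+0+0+0+0+0+0+0+0+0+0+0+0+0+0+0+0+0+0+0+0+0 mod 2 = 0
  c[11] = d·G[:,11] = (11001100101111000010001110)·(00000001000000000000000000) mod 2 = 0+0+0+0+0+0+0+0+0+0+0+0+0+0+0+0+0+0+0+0+0+0+0+0+0+0 mod 2 = 0
  c[12] = d·G[:,12] = (11001100101111000010001110)·(00000000100000000000000000) mod 2 = 0+0+0+0+0+0+0+0+1+0+0+0+0+0+0+0+0+0+0+0+0+0+0+0+0+0 mod 2 = 1
  c[13] = d·G[:,13] = (11001100101111000010001110)·(00000000010000000000000000) mod 2 = 0+0+0+0+0+0+0+0+0+0+0+0+0+0+0+0+0+0+0+0+0+0+0+0+0+0 mod 2 = 0
  c[14] = d·G[:,14] = (11001100101111000010001110)·(00000000001000000000000000) mod 2 = 0+0+0+0+0+0+0+0+0+0+1+0+0+0+0+0+0+0+0+0+0+0+0+0+0+0 mod 2 = 1
  c[15] = d·G[:,15] = (11001100101111000010001110)·(00000000000111111111111111) mod 2 = 0+0+0+0+0+0+0+0+0+0+0+1+1+1+0+0+0+0+1+0+0+0+1+1+1+0 mod 2 = 1
  c[16] = d·G[:,16] = (11001100101111000010001110)·(00000000000100000000000000) mod 2 = 0+0+0+0+0+0+0+0+0+0+0+1+0+0+0+0+0+0+0+0+0+0+0+0+0+0 mod 2 = 1
  c[17] = d·G[:,17] = (11001100101111000010001110)·(00000000000010000000000000) mod 2 = 0+0+0+0+0+0+0+0+0+0+0+0+1+0+0+0+0+0+0+0+0+0+0+0+0+0 mod 2 = 1
  c[18] = d·G[:,18] = (11001100101111000010001110)·(00000000000001000000000000) mod 2 = 0+0+0+0+0+0+0+0+0+0+0+0+0+1+0+0+0+0+0+0+0+0+0+0+0+0 mod 2 = 1
  c[19] = d·G[:,19] = (11001100101111000010001110)·(00000000000000100000000000) mod 2 = 0+0+0+0+0+0+0+0+0+0+0+0+0+0+0+0+0+0+0+0+0+0+0+0+0+0 mod 2 = 0
  c[20] = d·G[:,20] = (11001100101111000010001110)·(00000000000000010000000000) mod 2 = 0+0+0+0+0+0+0+0+0+0+0+0+0+0+0+0+0+0+0+0+0+0+0+0+0+0 mod 2 = 0
  c[21] = d·G[:,21] = (11001100101111000010001110)·(00000000000000001000000000) mod 2 = 0+0+0+0+0+0+0+0+0+0+0+0+0+0+0+0+0+0+0+0+0+0+0+0+0+0 mod 2 = 0
  c[22] = d·G[:,22] = (11001100101111000010001110)·(00000000000000000100000000) mod 2 = 0+0+0+0+0+0+0+0+0+0+0+0+0+0+0+0+0+0+0+0+0+0+0+0+0+0 mod 2 = 0
  c[23] = d·G[:,23] = (11001100101111000010001110)·(00000000000000000010000000) mod 2 = 0+0+0+0+0+0+0+0+0+0+0+0+0+0+0+0+0+0+1+0+0+0+0+0+0+0 mod 2 = 1
  c[24] = d·G[:,24] = (11001100101111000010001110)·(00000000000000000001000000) mod 2 = 0+0+0+0+0+0+0+0+0+0+0+0+0+0+0+0+0+0+0+0+0+0+0+0+0+0 mod 2 = 0
  c[25] = d·G[:,25] = (11001100101111000010001110)·(00000000000000000000100000) mod 2 = 0+0+0+0+0+0+0+0+0+0+0+0+0+0+0+0+0+0+0+0+0+0+0+0+0+0 mod 2 = 0
  c[26] = d·G[:,26] = (11001100101111000010001110)·(00000000000000000000010000) mod 2 = 0+0+0+0+0+0+0+0+0+0+0+0+0+0+0+0+0+0+0+0+0+0+0+0+0+0 mod 2 = 0
  c[27] = d·G[:,27] = (11001100101111000010001110)·(00000000000000000000001000) mod 2 = 0+0+0+0+0+0+0+0+0+0+0+0+0+0+0+0+0+0+0+0+0+0+1+0+0+0 mod 2 = 1
  c[28] = d·G[:,28] = (11001100101111000010001110)·(00000000000000000000000100) mod 2 = 0+0+0+0+0+0+0+0+0+0+0+0+0+0+0+0+0+0+0+0+0+0+0+1+0+0 mod 2 = 1
  c[29] = d·G[:,29] = (11001100101111000010001110)·(00000000000000000000000010) mod 2 = 0+0+0+0+0+0+0+0+0+0+0+0+0+0+0+0+0+0+0+0+0+0+0+0+1+0 mod 2 = 1
  c[30] = d·G[:,30] = (11001100101111000010001110)·(00000000000000000000000001) mod 2 = 0+0+0+0+0+0+0+0+0+0+0+0+0+0+0+0+0+0+0+0+0+0+0+0+0+0 mod 2 = 0
Codeword = 0010100011001011111000010001110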